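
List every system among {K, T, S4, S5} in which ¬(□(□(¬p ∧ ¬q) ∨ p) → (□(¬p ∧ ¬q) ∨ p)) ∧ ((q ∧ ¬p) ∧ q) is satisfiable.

K

T-tableau for the formula:
1. ¬(□(□(¬p ∧ ¬q) ∨ p) → (□(¬p ∧ ¬q) ∨ p)) ∧ ((q ∧ ¬p) ∧ q), u
2. ¬(□(□(¬p ∧ ¬q) ∨ p) → (□(¬p ∧ ¬q) ∨ p)), u
3. (q ∧ ¬p) ∧ q, u
4. □(□(¬p ∧ ¬q) ∨ p), u
5. ¬(□(¬p ∧ ¬q) ∨ p), u
6. q ∧ ¬p, u
7. q, u
8. ¬□(¬p ∧ ¬q), u
9. ¬p, u
10. □(¬p ∧ ¬q) ∨ p, u
11. □(¬p ∧ ¬q), u
12. ¬p ∧ ¬q, u
13. ¬q, u
Accessibility: uRu
Branch closes: q and ¬q both at u.
Every branch closes (one shown): unsatisfiable in T, hence also in S4, S5 (every S4/S5-frame is a T-frame).
K-tableau for the formula:
1. ¬(□(□(¬p ∧ ¬q) ∨ p) → (□(¬p ∧ ¬q) ∨ p)) ∧ ((q ∧ ¬p) ∧ q), u
2. ¬(□(□(¬p ∧ ¬q) ∨ p) → (□(¬p ∧ ¬q) ∨ p)), u
3. (q ∧ ¬p) ∧ q, u
4. □(□(¬p ∧ ¬q) ∨ p), u
5. ¬(□(¬p ∧ ¬q) ∨ p), u
6. q ∧ ¬p, u
7. q, u
8. ¬□(¬p ∧ ¬q), u
9. ¬p, u
10. ¬(¬p ∧ ¬q), v
11. □(¬p ∧ ¬q) ∨ p, v
12. q, v
13. p, v
Accessibility: uRv
Complete open branch: satisfiable in K.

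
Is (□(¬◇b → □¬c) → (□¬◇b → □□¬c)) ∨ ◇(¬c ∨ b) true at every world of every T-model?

Yes, valid

Tableau for the negation ¬((□(¬◇b → □¬c) → (□¬◇b → □□¬c)) ∨ ◇(¬c ∨ b)):
1. ¬((□(¬◇b → □¬c) → (□¬◇b → □□¬c)) ∨ ◇(¬c ∨ b)), w0
2. ¬(□(¬◇b → □¬c) → (□¬◇b → □□¬c)), w0   [¬∨-rule on 1]
3. ¬◇(¬c ∨ b), w0   [¬∨-rule on 1]
4. □(¬◇b → □¬c), w0   [¬→-rule on 2]
5. ¬(□¬◇b → □□¬c), w0   [¬→-rule on 2]
6. □¬◇b, w0   [¬→-rule on 5]
7. ¬□□¬c, w0   [¬→-rule on 5]
8. ¬(¬c ∨ b), w0   [¬◇-rule on 3 via w0Rw0]
9. c, w0   [¬∨-rule on 8]
10. ¬b, w0   [¬∨-rule on 8]
11. ¬◇b → □¬c, w0   [□-rule on 4 via w0Rw0]
12. ¬◇b, w0   [□-rule on 6 via w0Rw0]
13. ◇b, w0   [→-rule on 11 (branches; this branch)]
14. ¬□¬c, w1   [¬□-rule on 7: fresh world w1, w0Rw1]
15. ¬(¬c ∨ b), w1   [¬◇-rule on 3 via w0Rw1]
16. c, w1   [¬∨-rule on 15]
17. ¬b, w1   [¬∨-rule on 15]
18. ¬◇b → □¬c, w1   [□-rule on 4 via w0Rw1]
19. ¬◇b, w1   [□-rule on 6 via w0Rw1]
20. ◇b, w1   [→-rule on 18 (branches; this branch)]
21. b, w2   [◇-rule on 13: fresh world w2, w0Rw2]
22. ¬(¬c ∨ b), w2   [¬◇-rule on 3 via w0Rw2]
23. c, w2   [¬∨-rule on 22]
24. ¬b, w2   [¬∨-rule on 22]
Accessibility: w0Rw0, w0Rw1, w0Rw2, w1Rw1, w2Rw2
Branch closes: b and ¬b both at w2.
All branches of the negation close; one closing branch shown above.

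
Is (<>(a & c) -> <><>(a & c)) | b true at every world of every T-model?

Tableau for the negation ~((<>(a & c) -> <><>(a & c)) | b):
1. ~((<>(a & c) -> <><>(a & c)) | b), u
2. ~(<>(a & c) -> <><>(a & c)), u
3. ~b, u
4. <>(a & c), u
5. ~<><>(a & c), u
6. ~<>(a & c), u
7. ~(a & c), u
8. ~c, u
9. a & c, v
10. a, v
11. c, v
12. ~<>(a & c), v
13. ~(a & c), v
14. ~c, v
Accessibility: uRu, uRv, vRv
Branch closes: c and ~c both at v.
All branches of the negation close; one closing branch shown above.

Yes, valid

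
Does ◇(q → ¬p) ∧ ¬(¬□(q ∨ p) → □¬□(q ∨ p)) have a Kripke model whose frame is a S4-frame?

Yes, satisfiable

1. ◇(q → ¬p) ∧ ¬(¬□(q ∨ p) → □¬□(q ∨ p)), 0
2. ◇(q → ¬p), 0
3. ¬(¬□(q ∨ p) → □¬□(q ∨ p)), 0
4. ¬□(q ∨ p), 0
5. ¬□¬□(q ∨ p), 0
6. q → ¬p, 1
7. ¬p, 1
8. ¬(q ∨ p), 2
9. ¬q, 2
10. ¬p, 2
11. □(q ∨ p), 3
12. q ∨ p, 3
13. p, 3
Accessibility: 0R0, 0R1, 0R2, 0R3, 1R1, 2R2, 3R3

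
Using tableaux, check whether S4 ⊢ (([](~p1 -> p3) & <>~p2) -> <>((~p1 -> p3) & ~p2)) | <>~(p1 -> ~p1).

Tableau for the negation ~((([](~p1 -> p3) & <>~p2) -> <>((~p1 -> p3) & ~p2)) | <>~(p1 -> ~p1)):
1. ~((([](~p1 -> p3) & <>~p2) -> <>((~p1 -> p3) & ~p2)) | <>~(p1 -> ~p1)), 0
2. ~(([](~p1 -> p3) & <>~p2) -> <>((~p1 -> p3) & ~p2)), 0   [~|-rule on 1]
3. ~<>~(p1 -> ~p1), 0   [~|-rule on 1]
4. [](~p1 -> p3) & <>~p2, 0   [~->-rule on 2]
5. ~<>((~p1 -> p3) & ~p2), 0   [~->-rule on 2]
6. [](~p1 -> p3), 0   [&-rule on 4]
7. <>~p2, 0   [&-rule on 4]
8. p1 -> ~p1, 0   [~<>-rule on 3 via 0R0]
9. ~((~p1 -> p3) & ~p2), 0   [~<>-rule on 5 via 0R0]
10. ~p1 -> p3, 0   [[]-rule on 6 via 0R0]
11. ~p1, 0   [->-rule on 8 (branches; this branch)]
12. p2, 0   [~&-rule on 9 (branches; this branch)]
13. p3, 0   [->-rule on 10 (branches; this branch)]
14. ~p2, 1   [<>-rule on 7: fresh world 1, 0R1]
15. p1 -> ~p1, 1   [~<>-rule on 3 via 0R1]
16. ~((~p1 -> p3) & ~p2), 1   [~<>-rule on 5 via 0R1]
17. ~p1 -> p3, 1   [[]-rule on 6 via 0R1]
18. ~p1, 1   [->-rule on 15 (branches; this branch)]
19. ~(~p1 -> p3), 1   [~&-rule on 16 (branches; this branch)]
20. ~p3, 1   [~->-rule on 19]
21. p3, 1   [->-rule on 17 (branches; this branch)]
Accessibility: 0R0, 0R1, 1R1
Branch closes: p3 and ~p3 both at 1.
All branches of the negation close; one closing branch shown above.

Valid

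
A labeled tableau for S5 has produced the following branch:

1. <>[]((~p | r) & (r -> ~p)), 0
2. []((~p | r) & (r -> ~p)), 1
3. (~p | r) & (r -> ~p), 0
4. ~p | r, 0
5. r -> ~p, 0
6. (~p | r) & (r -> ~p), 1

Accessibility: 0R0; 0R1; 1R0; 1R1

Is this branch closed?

No, open

There is no literal clash: for every atom and world, at most one sign appears.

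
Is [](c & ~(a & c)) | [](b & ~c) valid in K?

Tableau for the negation ~([](c & ~(a & c)) | [](b & ~c)):
1. ~([](c & ~(a & c)) | [](b & ~c)), u
2. ~[](c & ~(a & c)), u   [~|-rule on 1]
3. ~[](b & ~c), u   [~|-rule on 1]
4. ~(c & ~(a & c)), v   [~[]-rule on 2: fresh world v, uRv]
5. a & c, v   [~&-rule on 4 (branches; this branch)]
6. a, v   [&-rule on 5]
7. c, v   [&-rule on 5]
8. ~(b & ~c), w   [~[]-rule on 3: fresh world w, uRw]
9. c, w   [~&-rule on 8 (branches; this branch)]
Accessibility: uRv, uRw
The negation has an open branch (countermodel exists).

Invalid (countermodel exists)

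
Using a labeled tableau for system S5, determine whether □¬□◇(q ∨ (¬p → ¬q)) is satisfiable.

1. □¬□◇(q ∨ (¬p → ¬q)), w0
2. ¬□◇(q ∨ (¬p → ¬q)), w0   [□-rule on 1 via w0Rw0]
3. ¬◇(q ∨ (¬p → ¬q)), w1   [¬□-rule on 2: fresh world w1, w0Rw1]
4. ¬□◇(q ∨ (¬p → ¬q)), w1   [□-rule on 1 via w0Rw1]
5. ¬(q ∨ (¬p → ¬q)), w0   [¬◇-rule on 3 via w1Rw0]
6. ¬q, w0   [¬∨-rule on 5]
7. ¬(¬p → ¬q), w0   [¬∨-rule on 5]
8. ¬p, w0   [¬→-rule on 7]
9. q, w0   [¬→-rule on 7]
Accessibility: w0Rw0, w0Rw1, w1Rw0, w1Rw1
Branch closes: q and ¬q both at w0.
Every branch closes; the branch above is one of them.

No, unsatisfiable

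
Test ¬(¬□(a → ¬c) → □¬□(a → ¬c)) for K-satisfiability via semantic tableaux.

1. ¬(¬□(a → ¬c) → □¬□(a → ¬c)), u
2. ¬□(a → ¬c), u
3. ¬□¬□(a → ¬c), u
4. ¬(a → ¬c), v
5. a, v
6. c, v
7. □(a → ¬c), w
Accessibility: uRv, uRw

Satisfiable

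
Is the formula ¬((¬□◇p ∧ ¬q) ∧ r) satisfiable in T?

Satisfiable (open branch found)

1. ¬((¬□◇p ∧ ¬q) ∧ r), w0
2. ¬r, w0   [¬∧-rule on 1 (branches; this branch)]
Accessibility: w0Rw0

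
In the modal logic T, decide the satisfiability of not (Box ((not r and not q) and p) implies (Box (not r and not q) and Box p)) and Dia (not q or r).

1. not (Box ((not r and not q) and p) implies (Box (not r and not q) and Box p)) and Dia (not q or r), u
2. not (Box ((not r and not q) and p) implies (Box (not r and not q) and Box p)), u
3. Dia (not q or r), u
4. Box ((not r and not q) and p), u
5. not (Box (not r and not q) and Box p), u
6. (not r and not q) and p, u
7. not r and not q, u
8. p, u
9. not r, u
10. not q, u
11. not Box (not r and not q), u
12. not q or r, v
13. (not r and not q) and p, v
14. not r and not q, v
15. p, v
16. not r, v
17. not q, v
18. not (not r and not q), w
19. (not r and not q) and p, w
20. not r and not q, w
21. p, w
22. not r, w
23. not q, w
24. q, w
Accessibility: uRu, uRv, uRw, vRv, wRw
Branch closes: q and not q both at w.
Every branch closes; the branch above is one of them.

Unsatisfiable (every branch closes)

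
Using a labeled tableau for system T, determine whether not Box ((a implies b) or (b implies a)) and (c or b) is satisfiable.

Unsatisfiable

1. not Box ((a implies b) or (b implies a)) and (c or b), 0
2. not Box ((a implies b) or (b implies a)), 0
3. c or b, 0
4. b, 0
5. not ((a implies b) or (b implies a)), 1
6. not (a implies b), 1
7. not (b implies a), 1
8. a, 1
9. not b, 1
10. b, 1
11. not a, 1
Accessibility: 0R0, 0R1, 1R1
Branch closes: b and not b both at 1.
All branches of the tableau close; one closing branch shown above.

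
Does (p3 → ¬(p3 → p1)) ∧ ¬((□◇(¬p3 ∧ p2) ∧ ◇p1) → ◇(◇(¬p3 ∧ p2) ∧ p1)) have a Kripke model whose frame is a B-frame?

1. (p3 → ¬(p3 → p1)) ∧ ¬((□◇(¬p3 ∧ p2) ∧ ◇p1) → ◇(◇(¬p3 ∧ p2) ∧ p1)), 0
2. p3 → ¬(p3 → p1), 0
3. ¬((□◇(¬p3 ∧ p2) ∧ ◇p1) → ◇(◇(¬p3 ∧ p2) ∧ p1)), 0
4. □◇(¬p3 ∧ p2) ∧ ◇p1, 0
5. ¬◇(◇(¬p3 ∧ p2) ∧ p1), 0
6. □◇(¬p3 ∧ p2), 0
7. ◇p1, 0
8. ¬(◇(¬p3 ∧ p2) ∧ p1), 0
9. ◇(¬p3 ∧ p2), 0
10. ¬(p3 → p1), 0
11. p3, 0
12. ¬p1, 0
13. p1, 1
14. ¬(◇(¬p3 ∧ p2) ∧ p1), 1
15. ◇(¬p3 ∧ p2), 1
16. ¬◇(¬p3 ∧ p2), 1
17. ¬(¬p3 ∧ p2), 0
18. ¬(¬p3 ∧ p2), 1
19. ¬p2, 0
20. ¬p2, 1
21. ¬p3 ∧ p2, 2
22. ¬p3, 2
23. p2, 2
24. ¬(◇(¬p3 ∧ p2) ∧ p1), 2
25. ◇(¬p3 ∧ p2), 2
26. ¬p1, 2
27. ¬p3 ∧ p2, 3
28. ¬p3, 3
29. p2, 3
30. ¬(¬p3 ∧ p2), 3
31. ¬p2, 3
Accessibility: 0R0, 0R1, 0R2, 1R0, 1R1, 1R3, 2R0, 2R2, 3R1, 3R3
Branch closes: p2 and ¬p2 both at 3.
All branches of the tableau close; one closing branch shown above.

Unsatisfiable (every branch closes)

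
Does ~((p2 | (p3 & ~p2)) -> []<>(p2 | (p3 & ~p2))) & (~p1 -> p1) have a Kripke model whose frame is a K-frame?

1. ~((p2 | (p3 & ~p2)) -> []<>(p2 | (p3 & ~p2))) & (~p1 -> p1), u
2. ~((p2 | (p3 & ~p2)) -> []<>(p2 | (p3 & ~p2))), u
3. ~p1 -> p1, u
4. p2 | (p3 & ~p2), u
5. ~[]<>(p2 | (p3 & ~p2)), u
6. p1, u
7. p3 & ~p2, u
8. p3, u
9. ~p2, u
10. ~<>(p2 | (p3 & ~p2)), v
Accessibility: uRv

Satisfiable (open branch found)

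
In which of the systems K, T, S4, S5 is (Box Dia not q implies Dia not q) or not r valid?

T, S4, S5

T-tableau for the negation not ((Box Dia not q implies Dia not q) or not r):
1. not ((Box Dia not q implies Dia not q) or not r), w0
2. not (Box Dia not q implies Dia not q), w0   [neg-or-rule on 1]
3. r, w0   [neg-or-rule on 1]
4. Box Dia not q, w0   [neg-implies-rule on 2]
5. not Dia not q, w0   [neg-implies-rule on 2]
6. Dia not q, w0   [Box-rule on 4 via w0Rw0]
7. q, w0   [neg-Dia-rule on 5 via w0Rw0]
8. not q, w1   [Dia-rule on 6: fresh world w1, w0Rw1]
9. Dia not q, w1   [Box-rule on 4 via w0Rw1]
10. q, w1   [neg-Dia-rule on 5 via w0Rw1]
Accessibility: w0Rw0, w0Rw1, w1Rw1
Branch closes: q and not q both at w1.
Every branch closes (one shown): valid in T, hence also in S4, S5 (every theorem of T is a theorem of S4 and S5).
K-tableau for the negation not ((Box Dia not q implies Dia not q) or not r):
1. not ((Box Dia not q implies Dia not q) or not r), w0
2. not (Box Dia not q implies Dia not q), w0   [neg-or-rule on 1]
3. r, w0   [neg-or-rule on 1]
4. Box Dia not q, w0   [neg-implies-rule on 2]
5. not Dia not q, w0   [neg-implies-rule on 2]
Complete open branch: countermodel on a K-frame, so not valid in K.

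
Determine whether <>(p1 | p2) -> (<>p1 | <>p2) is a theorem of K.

Tableau for the negation ~(<>(p1 | p2) -> (<>p1 | <>p2)):
1. ~(<>(p1 | p2) -> (<>p1 | <>p2)), w0
2. <>(p1 | p2), w0   [~->-rule on 1]
3. ~(<>p1 | <>p2), w0   [~->-rule on 1]
4. ~<>p1, w0   [~|-rule on 3]
5. ~<>p2, w0   [~|-rule on 3]
6. p1 | p2, w1   [<>-rule on 2: fresh world w1, w0Rw1]
7. ~p1, w1   [~<>-rule on 4 via w0Rw1]
8. ~p2, w1   [~<>-rule on 5 via w0Rw1]
9. p2, w1   [|-rule on 6 (branches; this branch)]
Accessibility: w0Rw1
Branch closes: p2 and ~p2 both at w1.
Every branch of the negation's tableau closes; the branch above is one of them.

Valid in K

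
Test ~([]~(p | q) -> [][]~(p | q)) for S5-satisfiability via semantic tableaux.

1. ~([]~(p | q) -> [][]~(p | q)), 0
2. []~(p | q), 0
3. ~[][]~(p | q), 0
4. ~(p | q), 0
5. ~p, 0
6. ~q, 0
7. ~[]~(p | q), 1
8. ~(p | q), 1
9. ~p, 1
10. ~q, 1
11. p | q, 2
12. ~(p | q), 2
13. ~p, 2
14. ~q, 2
15. q, 2
Accessibility: 0R0, 0R1, 0R2, 1R0, 1R1, 1R2, 2R0, 2R1, 2R2
Branch closes: q and ~q both at 2.
Every branch closes; the branch above is one of them.

Unsatisfiable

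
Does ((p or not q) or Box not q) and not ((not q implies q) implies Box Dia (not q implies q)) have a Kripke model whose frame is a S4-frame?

1. ((p or not q) or Box not q) and not ((not q implies q) implies Box Dia (not q implies q)), 0
2. (p or not q) or Box not q, 0   [and-rule on 1]
3. not ((not q implies q) implies Box Dia (not q implies q)), 0   [and-rule on 1]
4. not q implies q, 0   [neg-implies-rule on 3]
5. not Box Dia (not q implies q), 0   [neg-implies-rule on 3]
6. p or not q, 0   [or-rule on 2 (branches; this branch)]
7. q, 0   [implies-rule on 4 (branches; this branch)]
8. p, 0   [or-rule on 6 (branches; this branch)]
9. not Dia (not q implies q), 1   [neg-Box-rule on 5: fresh world 1, 0R1]
10. not (not q implies q), 1   [neg-Dia-rule on 9 via 1R1]
11. not q, 1   [neg-implies-rule on 10]
Accessibility: 0R0, 0R1, 1R1

Satisfiable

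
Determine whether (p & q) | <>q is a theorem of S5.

Tableau for the negation ~((p & q) | <>q):
1. ~((p & q) | <>q), 0
2. ~(p & q), 0   [~|-rule on 1]
3. ~<>q, 0   [~|-rule on 1]
4. ~q, 0   [~<>-rule on 3 via 0R0]
Accessibility: 0R0
The negation has an open branch (countermodel exists).

Not valid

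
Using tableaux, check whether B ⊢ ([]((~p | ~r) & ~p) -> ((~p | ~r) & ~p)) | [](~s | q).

Tableau for the negation ~(([]((~p | ~r) & ~p) -> ((~p | ~r) & ~p)) | [](~s | q)):
1. ~(([]((~p | ~r) & ~p) -> ((~p | ~r) & ~p)) | [](~s | q)), 0
2. ~([]((~p | ~r) & ~p) -> ((~p | ~r) & ~p)), 0
3. ~[](~s | q), 0
4. []((~p | ~r) & ~p), 0
5. ~((~p | ~r) & ~p), 0
6. (~p | ~r) & ~p, 0
7. ~p | ~r, 0
8. ~p, 0
9. ~(~p | ~r), 0
10. p, 0
11. r, 0
Accessibility: 0R0
Branch closes: p and ~p both at 0.
All branches of the negation close; one closing branch shown above.

Valid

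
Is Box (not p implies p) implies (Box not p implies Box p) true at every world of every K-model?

Tableau for the negation not (Box (not p implies p) implies (Box not p implies Box p)):
1. not (Box (not p implies p) implies (Box not p implies Box p)), w0
2. Box (not p implies p), w0
3. not (Box not p implies Box p), w0
4. Box not p, w0
5. not Box p, w0
6. not p, w1
7. not p implies p, w1
8. p, w1
Accessibility: w0Rw1
Branch closes: p and not p both at w1.
Every branch of the negation's tableau closes; the branch above is one of them.

Valid in K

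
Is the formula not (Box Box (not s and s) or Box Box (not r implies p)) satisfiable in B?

1. not (Box Box (not s and s) or Box Box (not r implies p)), 0
2. not Box Box (not s and s), 0
3. not Box Box (not r implies p), 0
4. not Box (not s and s), 1
5. not Box (not r implies p), 2
6. not (not s and s), 3
7. not s, 3
8. not (not r implies p), 4
9. not r, 4
10. not p, 4
Accessibility: 0R0, 0R1, 0R2, 1R0, 1R1, 1R3, 2R0, 2R2, 2R4, 3R1, 3R3, 4R2, 4R4

Satisfiable (open branch found)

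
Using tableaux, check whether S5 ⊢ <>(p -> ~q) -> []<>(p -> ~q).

Yes, valid

Tableau for the negation ~(<>(p -> ~q) -> []<>(p -> ~q)):
1. ~(<>(p -> ~q) -> []<>(p -> ~q)), u
2. <>(p -> ~q), u   [~->-rule on 1]
3. ~[]<>(p -> ~q), u   [~->-rule on 1]
4. p -> ~q, v   [<>-rule on 2: fresh world v, uRv]
5. ~q, v   [->-rule on 4 (branches; this branch)]
6. ~<>(p -> ~q), w   [~[]-rule on 3: fresh world w, uRw]
7. ~(p -> ~q), u   [~<>-rule on 6 via wRu]
8. p, u   [~->-rule on 7]
9. q, u   [~->-rule on 7]
10. ~(p -> ~q), v   [~<>-rule on 6 via wRv]
11. p, v   [~->-rule on 10]
12. q, v   [~->-rule on 10]
Accessibility: uRu, uRv, uRw, vRu, vRv, vRw, wRu, wRv, wRw
Branch closes: q and ~q both at v.
All branches of the negation close; one closing branch shown above.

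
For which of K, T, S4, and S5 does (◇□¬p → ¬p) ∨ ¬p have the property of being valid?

S5

S5-tableau for the negation ¬((◇□¬p → ¬p) ∨ ¬p):
1. ¬((◇□¬p → ¬p) ∨ ¬p), u
2. ¬(◇□¬p → ¬p), u
3. p, u
4. ◇□¬p, u
5. □¬p, v
6. ¬p, u
Accessibility: uRu, uRv, vRu, vRv
Branch closes: p and ¬p both at u.
Every branch closes (one shown): valid in S5.
S4-tableau for the negation ¬((◇□¬p → ¬p) ∨ ¬p):
1. ¬((◇□¬p → ¬p) ∨ ¬p), u
2. ¬(◇□¬p → ¬p), u
3. p, u
4. ◇□¬p, u
5. □¬p, v
6. ¬p, v
Accessibility: uRu, uRv, vRv
Complete open branch: countermodel on an S4-frame, so not valid in S4, nor in K, T (the same frame is also a K-frame and a T-frame).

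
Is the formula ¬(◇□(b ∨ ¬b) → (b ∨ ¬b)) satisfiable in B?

Unsatisfiable

1. ¬(◇□(b ∨ ¬b) → (b ∨ ¬b)), u
2. ◇□(b ∨ ¬b), u   [¬→-rule on 1]
3. ¬(b ∨ ¬b), u   [¬→-rule on 1]
4. ¬b, u   [¬∨-rule on 3]
5. b, u   [¬∨-rule on 3]
Accessibility: uRu
Branch closes: b and ¬b both at u.
(One branch shown.) All branches close.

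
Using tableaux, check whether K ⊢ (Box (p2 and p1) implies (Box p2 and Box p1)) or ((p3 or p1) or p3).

Tableau for the negation not ((Box (p2 and p1) implies (Box p2 and Box p1)) or ((p3 or p1) or p3)):
1. not ((Box (p2 and p1) implies (Box p2 and Box p1)) or ((p3 or p1) or p3)), 0
2. not (Box (p2 and p1) implies (Box p2 and Box p1)), 0
3. not ((p3 or p1) or p3), 0
4. Box (p2 and p1), 0
5. not (Box p2 and Box p1), 0
6. not (p3 or p1), 0
7. not p3, 0
8. not p1, 0
9. not Box p1, 0
10. not p1, 1
11. p2 and p1, 1
12. p2, 1
13. p1, 1
Accessibility: 0R1
Branch closes: p1 and not p1 both at 1.
All branches of the negation close; one closing branch shown above.

Yes, valid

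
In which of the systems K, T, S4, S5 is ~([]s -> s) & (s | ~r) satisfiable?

K

T-tableau for the formula:
1. ~([]s -> s) & (s | ~r), w0
2. ~([]s -> s), w0   [&-rule on 1]
3. s | ~r, w0   [&-rule on 1]
4. []s, w0   [~->-rule on 2]
5. ~s, w0   [~->-rule on 2]
6. s, w0   [[]-rule on 4 via w0Rw0]
Accessibility: w0Rw0
Branch closes: s and ~s both at w0.
Every branch closes (one shown): unsatisfiable in T, hence also in S4, S5 (every S4/S5-frame is a T-frame).
K-tableau for the formula:
1. ~([]s -> s) & (s | ~r), w0
2. ~([]s -> s), w0   [&-rule on 1]
3. s | ~r, w0   [&-rule on 1]
4. []s, w0   [~->-rule on 2]
5. ~s, w0   [~->-rule on 2]
6. ~r, w0   [|-rule on 3 (branches; this branch)]
Complete open branch: satisfiable in K.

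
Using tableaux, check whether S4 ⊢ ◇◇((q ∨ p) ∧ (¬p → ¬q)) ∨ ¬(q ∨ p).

No, not valid

Tableau for the negation ¬(◇◇((q ∨ p) ∧ (¬p → ¬q)) ∨ ¬(q ∨ p)):
1. ¬(◇◇((q ∨ p) ∧ (¬p → ¬q)) ∨ ¬(q ∨ p)), u
2. ¬◇◇((q ∨ p) ∧ (¬p → ¬q)), u
3. q ∨ p, u
4. ¬◇((q ∨ p) ∧ (¬p → ¬q)), u
5. ¬((q ∨ p) ∧ (¬p → ¬q)), u
6. q, u
7. ¬(¬p → ¬q), u
8. ¬p, u
Accessibility: uRu
The negation has an open branch (countermodel exists).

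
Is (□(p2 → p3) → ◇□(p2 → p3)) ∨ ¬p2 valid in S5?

Valid in S5

Tableau for the negation ¬((□(p2 → p3) → ◇□(p2 → p3)) ∨ ¬p2):
1. ¬((□(p2 → p3) → ◇□(p2 → p3)) ∨ ¬p2), 0
2. ¬(□(p2 → p3) → ◇□(p2 → p3)), 0
3. p2, 0
4. □(p2 → p3), 0
5. ¬◇□(p2 → p3), 0
6. p2 → p3, 0
7. ¬□(p2 → p3), 0
8. p3, 0
9. ¬(p2 → p3), 1
10. p2, 1
11. ¬p3, 1
12. p2 → p3, 1
13. ¬□(p2 → p3), 1
14. p3, 1
Accessibility: 0R0, 0R1, 1R0, 1R1
Branch closes: p3 and ¬p3 both at 1.
Every branch of the negation's tableau closes; the branch above is one of them.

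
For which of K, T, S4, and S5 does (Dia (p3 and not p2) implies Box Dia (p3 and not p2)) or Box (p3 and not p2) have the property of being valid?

S5

S4-tableau for the negation not ((Dia (p3 and not p2) implies Box Dia (p3 and not p2)) or Box (p3 and not p2)):
1. not ((Dia (p3 and not p2) implies Box Dia (p3 and not p2)) or Box (p3 and not p2)), w0
2. not (Dia (p3 and not p2) implies Box Dia (p3 and not p2)), w0   [neg-or-rule on 1]
3. not Box (p3 and not p2), w0   [neg-or-rule on 1]
4. Dia (p3 and not p2), w0   [neg-implies-rule on 2]
5. not Box Dia (p3 and not p2), w0   [neg-implies-rule on 2]
6. not (p3 and not p2), w1   [neg-Box-rule on 3: fresh world w1, w0Rw1]
7. p2, w1   [neg-and-rule on 6 (branches; this branch)]
8. p3 and not p2, w2   [Dia-rule on 4: fresh world w2, w0Rw2]
9. p3, w2   [and-rule on 8]
10. not p2, w2   [and-rule on 8]
11. not Dia (p3 and not p2), w3   [neg-Box-rule on 5: fresh world w3, w0Rw3]
12. not (p3 and not p2), w3   [neg-Dia-rule on 11 via w3Rw3]
13. p2, w3   [neg-and-rule on 12 (branches; this branch)]
Accessibility: w0Rw0, w0Rw1, w0Rw2, w0Rw3, w1Rw1, w2Rw2, w3Rw3
Complete open branch: countermodel on an S4-frame, so not valid in S4, nor in K, T (the same frame is also a K-frame and a T-frame).
S5-tableau for the negation not ((Dia (p3 and not p2) implies Box Dia (p3 and not p2)) or Box (p3 and not p2)):
1. not ((Dia (p3 and not p2) implies Box Dia (p3 and not p2)) or Box (p3 and not p2)), w0
2. not (Dia (p3 and not p2) implies Box Dia (p3 and not p2)), w0   [neg-or-rule on 1]
3. not Box (p3 and not p2), w0   [neg-or-rule on 1]
4. Dia (p3 and not p2), w0   [neg-implies-rule on 2]
5. not Box Dia (p3 and not p2), w0   [neg-implies-rule on 2]
6. not (p3 and not p2), w1   [neg-Box-rule on 3: fresh world w1, w0Rw1]
7. p2, w1   [neg-and-rule on 6 (branches; this branch)]
8. p3 and not p2, w2   [Dia-rule on 4: fresh world w2, w0Rw2]
9. p3, w2   [and-rule on 8]
10. not p2, w2   [and-rule on 8]
11. not Dia (p3 and not p2), w3   [neg-Box-rule on 5: fresh world w3, w0Rw3]
12. not (p3 and not p2), w0   [neg-Dia-rule on 11 via w3Rw0]
13. not (p3 and not p2), w2   [neg-Dia-rule on 11 via w3Rw2]
14. not (p3 and not p2), w3   [neg-Dia-rule on 11 via w3Rw3]
15. p2, w0   [neg-and-rule on 12 (branches; this branch)]
16. p2, w2   [neg-and-rule on 13 (branches; this branch)]
Accessibility: w0Rw0, w0Rw1, w0Rw2, w0Rw3, w1Rw0, w1Rw1, w1Rw2, w1Rw3, w2Rw0, w2Rw1, w2Rw2, w2Rw3, w3Rw0, w3Rw1, w3Rw2, w3Rw3
Branch closes: p2 and not p2 both at w2.
Every branch closes (one shown): valid in S5.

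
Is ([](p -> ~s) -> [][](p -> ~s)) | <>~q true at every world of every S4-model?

Tableau for the negation ~(([](p -> ~s) -> [][](p -> ~s)) | <>~q):
1. ~(([](p -> ~s) -> [][](p -> ~s)) | <>~q), 0
2. ~([](p -> ~s) -> [][](p -> ~s)), 0
3. ~<>~q, 0
4. [](p -> ~s), 0
5. ~[][](p -> ~s), 0
6. q, 0
7. p -> ~s, 0
8. ~s, 0
9. ~[](p -> ~s), 1
10. q, 1
11. p -> ~s, 1
12. ~s, 1
13. ~(p -> ~s), 2
14. p, 2
15. s, 2
16. q, 2
17. p -> ~s, 2
18. ~s, 2
Accessibility: 0R0, 0R1, 0R2, 1R1, 1R2, 2R2
Branch closes: s and ~s both at 2.
All branches of the negation close; one closing branch shown above.

Valid in S4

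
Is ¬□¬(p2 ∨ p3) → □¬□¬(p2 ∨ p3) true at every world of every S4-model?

Not valid

Tableau for the negation ¬(¬□¬(p2 ∨ p3) → □¬□¬(p2 ∨ p3)):
1. ¬(¬□¬(p2 ∨ p3) → □¬□¬(p2 ∨ p3)), 0
2. ¬□¬(p2 ∨ p3), 0
3. ¬□¬□¬(p2 ∨ p3), 0
4. p2 ∨ p3, 1
5. p3, 1
6. □¬(p2 ∨ p3), 2
7. ¬(p2 ∨ p3), 2
8. ¬p2, 2
9. ¬p3, 2
Accessibility: 0R0, 0R1, 0R2, 1R1, 2R2
The negation has an open branch (countermodel exists).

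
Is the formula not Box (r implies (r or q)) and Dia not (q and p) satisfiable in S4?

1. not Box (r implies (r or q)) and Dia not (q and p), w0
2. not Box (r implies (r or q)), w0   [and-rule on 1]
3. Dia not (q and p), w0   [and-rule on 1]
4. not (r implies (r or q)), w1   [neg-Box-rule on 2: fresh world w1, w0Rw1]
5. r, w1   [neg-implies-rule on 4]
6. not (r or q), w1   [neg-implies-rule on 4]
7. not r, w1   [neg-or-rule on 6]
8. not q, w1   [neg-or-rule on 6]
Accessibility: w0Rw0, w0Rw1, w1Rw1
Branch closes: r and not r both at w1.
All branches of the tableau close; one closing branch shown above.

Unsatisfiable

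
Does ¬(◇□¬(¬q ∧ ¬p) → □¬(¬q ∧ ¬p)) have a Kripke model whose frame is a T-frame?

1. ¬(◇□¬(¬q ∧ ¬p) → □¬(¬q ∧ ¬p)), u
2. ◇□¬(¬q ∧ ¬p), u
3. ¬□¬(¬q ∧ ¬p), u
4. □¬(¬q ∧ ¬p), v
5. ¬(¬q ∧ ¬p), v
6. p, v
7. ¬q ∧ ¬p, w
8. ¬q, w
9. ¬p, w
Accessibility: uRu, uRv, uRw, vRv, wRw

Satisfiable (open branch found)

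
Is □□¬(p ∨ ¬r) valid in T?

Tableau for the negation ¬□□¬(p ∨ ¬r):
1. ¬□□¬(p ∨ ¬r), 0
2. ¬□¬(p ∨ ¬r), 1   [¬□-rule on 1: fresh world 1, 0R1]
3. p ∨ ¬r, 2   [¬□-rule on 2: fresh world 2, 1R2]
4. ¬r, 2   [∨-rule on 3 (branches; this branch)]
Accessibility: 0R0, 0R1, 1R1, 1R2, 2R2
The negation has an open branch (countermodel exists).

Not valid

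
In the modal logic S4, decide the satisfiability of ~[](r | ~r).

No, unsatisfiable

1. ~[](r | ~r), w0
2. ~(r | ~r), w1   [~[]-rule on 1: fresh world w1, w0Rw1]
3. ~r, w1   [~|-rule on 2]
4. r, w1   [~|-rule on 2]
Accessibility: w0Rw0, w0Rw1, w1Rw1
Branch closes: r and ~r both at w1.
All branches of the tableau close; one closing branch shown above.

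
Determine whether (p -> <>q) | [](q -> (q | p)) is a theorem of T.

Valid in T

Tableau for the negation ~((p -> <>q) | [](q -> (q | p))):
1. ~((p -> <>q) | [](q -> (q | p))), u
2. ~(p -> <>q), u
3. ~[](q -> (q | p)), u
4. p, u
5. ~<>q, u
6. ~q, u
7. ~(q -> (q | p)), v
8. q, v
9. ~(q | p), v
10. ~q, v
11. ~p, v
Accessibility: uRu, uRv, vRv
Branch closes: q and ~q both at v.
Every branch of the negation's tableau closes; the branch above is one of them.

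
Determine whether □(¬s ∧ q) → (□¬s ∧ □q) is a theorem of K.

Yes, valid

Tableau for the negation ¬(□(¬s ∧ q) → (□¬s ∧ □q)):
1. ¬(□(¬s ∧ q) → (□¬s ∧ □q)), u
2. □(¬s ∧ q), u   [¬→-rule on 1]
3. ¬(□¬s ∧ □q), u   [¬→-rule on 1]
4. ¬□q, u   [¬∧-rule on 3 (branches; this branch)]
5. ¬q, v   [¬□-rule on 4: fresh world v, uRv]
6. ¬s ∧ q, v   [□-rule on 2 via uRv]
7. ¬s, v   [∧-rule on 6]
8. q, v   [∧-rule on 6]
Accessibility: uRv
Branch closes: q and ¬q both at v.
Every branch of the negation's tableau closes; the branch above is one of them.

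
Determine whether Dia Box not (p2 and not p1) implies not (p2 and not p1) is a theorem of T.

Tableau for the negation not (Dia Box not (p2 and not p1) implies not (p2 and not p1)):
1. not (Dia Box not (p2 and not p1) implies not (p2 and not p1)), 0
2. Dia Box not (p2 and not p1), 0
3. p2 and not p1, 0
4. p2, 0
5. not p1, 0
6. Box not (p2 and not p1), 1
7. not (p2 and not p1), 1
8. p1, 1
Accessibility: 0R0, 0R1, 1R1
The negation has an open branch (countermodel exists).

Not valid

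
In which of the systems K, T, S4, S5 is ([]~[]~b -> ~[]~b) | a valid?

K-tableau for the negation ~(([]~[]~b -> ~[]~b) | a):
1. ~(([]~[]~b -> ~[]~b) | a), u
2. ~([]~[]~b -> ~[]~b), u
3. ~a, u
4. []~[]~b, u
5. []~b, u
Complete open branch: countermodel on a K-frame, so not valid in K.
T-tableau for the negation ~(([]~[]~b -> ~[]~b) | a):
1. ~(([]~[]~b -> ~[]~b) | a), u
2. ~([]~[]~b -> ~[]~b), u
3. ~a, u
4. []~[]~b, u
5. []~b, u
6. ~[]~b, u
7. ~b, u
8. b, v
9. ~[]~b, v
10. ~b, v
Accessibility: uRu, uRv, vRv
Branch closes: b and ~b both at v.
Every branch closes (one shown): valid in T, hence also in S4, S5 (every theorem of T is a theorem of S4 and S5).

T, S4, S5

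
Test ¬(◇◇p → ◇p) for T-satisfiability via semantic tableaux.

1. ¬(◇◇p → ◇p), u
2. ◇◇p, u
3. ¬◇p, u
4. ¬p, u
5. ◇p, v
6. ¬p, v
7. p, w
Accessibility: uRu, uRv, vRv, vRw, wRw

Satisfiable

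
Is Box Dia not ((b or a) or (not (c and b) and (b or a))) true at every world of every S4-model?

Tableau for the negation not Box Dia not ((b or a) or (not (c and b) and (b or a))):
1. not Box Dia not ((b or a) or (not (c and b) and (b or a))), u
2. not Dia not ((b or a) or (not (c and b) and (b or a))), v   [neg-Box-rule on 1: fresh world v, uRv]
3. (b or a) or (not (c and b) and (b or a)), v   [neg-Dia-rule on 2 via vRv]
4. not (c and b) and (b or a), v   [or-rule on 3 (branches; this branch)]
5. not (c and b), v   [and-rule on 4]
6. b or a, v   [and-rule on 4]
7. not b, v   [neg-and-rule on 5 (branches; this branch)]
8. a, v   [or-rule on 6 (branches; this branch)]
Accessibility: uRu, uRv, vRv
The negation has an open branch (countermodel exists).

No, not valid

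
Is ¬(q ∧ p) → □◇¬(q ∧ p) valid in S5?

Valid

Tableau for the negation ¬(¬(q ∧ p) → □◇¬(q ∧ p)):
1. ¬(¬(q ∧ p) → □◇¬(q ∧ p)), u
2. ¬(q ∧ p), u   [¬→-rule on 1]
3. ¬□◇¬(q ∧ p), u   [¬→-rule on 1]
4. ¬p, u   [¬∧-rule on 2 (branches; this branch)]
5. ¬◇¬(q ∧ p), v   [¬□-rule on 3: fresh world v, uRv]
6. q ∧ p, u   [¬◇-rule on 5 via vRu]
7. q, u   [∧-rule on 6]
8. p, u   [∧-rule on 6]
Accessibility: uRu, uRv, vRu, vRv
Branch closes: p and ¬p both at u.
Every branch of the negation's tableau closes; the branch above is one of them.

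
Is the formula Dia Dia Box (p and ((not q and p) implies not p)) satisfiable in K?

Satisfiable (open branch found)

1. Dia Dia Box (p and ((not q and p) implies not p)), 0
2. Dia Box (p and ((not q and p) implies not p)), 1
3. Box (p and ((not q and p) implies not p)), 2
Accessibility: 0R1, 1R2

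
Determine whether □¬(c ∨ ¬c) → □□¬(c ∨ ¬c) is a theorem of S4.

Yes, valid

Tableau for the negation ¬(□¬(c ∨ ¬c) → □□¬(c ∨ ¬c)):
1. ¬(□¬(c ∨ ¬c) → □□¬(c ∨ ¬c)), u
2. □¬(c ∨ ¬c), u
3. ¬□□¬(c ∨ ¬c), u
4. ¬(c ∨ ¬c), u
5. ¬c, u
6. c, u
Accessibility: uRu
Branch closes: c and ¬c both at u.
Every branch of the negation's tableau closes; the branch above is one of them.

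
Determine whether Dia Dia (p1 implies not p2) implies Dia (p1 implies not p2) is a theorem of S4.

Yes, valid

Tableau for the negation not (Dia Dia (p1 implies not p2) implies Dia (p1 implies not p2)):
1. not (Dia Dia (p1 implies not p2) implies Dia (p1 implies not p2)), w0
2. Dia Dia (p1 implies not p2), w0
3. not Dia (p1 implies not p2), w0
4. not (p1 implies not p2), w0
5. p1, w0
6. p2, w0
7. Dia (p1 implies not p2), w1
8. not (p1 implies not p2), w1
9. p1, w1
10. p2, w1
11. p1 implies not p2, w2
12. not (p1 implies not p2), w2
13. p1, w2
14. p2, w2
15. not p2, w2
Accessibility: w0Rw0, w0Rw1, w0Rw2, w1Rw1, w1Rw2, w2Rw2
Branch closes: p2 and not p2 both at w2.
All branches of the negation close; one closing branch shown above.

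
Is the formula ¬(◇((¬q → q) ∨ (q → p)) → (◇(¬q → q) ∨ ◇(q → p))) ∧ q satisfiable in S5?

1. ¬(◇((¬q → q) ∨ (q → p)) → (◇(¬q → q) ∨ ◇(q → p))) ∧ q, w0
2. ¬(◇((¬q → q) ∨ (q → p)) → (◇(¬q → q) ∨ ◇(q → p))), w0
3. q, w0
4. ◇((¬q → q) ∨ (q → p)), w0
5. ¬(◇(¬q → q) ∨ ◇(q → p)), w0
6. ¬◇(¬q → q), w0
7. ¬◇(q → p), w0
8. ¬(¬q → q), w0
9. ¬q, w0
Accessibility: w0Rw0
Branch closes: q and ¬q both at w0.
(One branch shown.) All branches close.

Unsatisfiable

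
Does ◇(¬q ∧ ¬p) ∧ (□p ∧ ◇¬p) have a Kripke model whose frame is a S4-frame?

1. ◇(¬q ∧ ¬p) ∧ (□p ∧ ◇¬p), 0
2. ◇(¬q ∧ ¬p), 0   [∧-rule on 1]
3. □p ∧ ◇¬p, 0   [∧-rule on 1]
4. □p, 0   [∧-rule on 3]
5. ◇¬p, 0   [∧-rule on 3]
6. p, 0   [□-rule on 4 via 0R0]
7. ¬q ∧ ¬p, 1   [◇-rule on 2: fresh world 1, 0R1]
8. ¬q, 1   [∧-rule on 7]
9. ¬p, 1   [∧-rule on 7]
10. p, 1   [□-rule on 4 via 0R1]
Accessibility: 0R0, 0R1, 1R1
Branch closes: p and ¬p both at 1.
All branches of the tableau close; one closing branch shown above.

No, unsatisfiable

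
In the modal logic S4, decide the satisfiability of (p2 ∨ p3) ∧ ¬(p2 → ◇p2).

1. (p2 ∨ p3) ∧ ¬(p2 → ◇p2), 0
2. p2 ∨ p3, 0   [∧-rule on 1]
3. ¬(p2 → ◇p2), 0   [∧-rule on 1]
4. p2, 0   [¬→-rule on 3]
5. ¬◇p2, 0   [¬→-rule on 3]
6. ¬p2, 0   [¬◇-rule on 5 via 0R0]
Accessibility: 0R0
Branch closes: p2 and ¬p2 both at 0.
(One branch shown.) All branches close.

Unsatisfiable (every branch closes)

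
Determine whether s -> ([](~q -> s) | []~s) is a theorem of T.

Tableau for the negation ~(s -> ([](~q -> s) | []~s)):
1. ~(s -> ([](~q -> s) | []~s)), w0
2. s, w0
3. ~([](~q -> s) | []~s), w0
4. ~[](~q -> s), w0
5. ~[]~s, w0
6. ~(~q -> s), w1
7. ~q, w1
8. ~s, w1
9. s, w2
Accessibility: w0Rw0, w0Rw1, w0Rw2, w1Rw1, w2Rw2
The negation has an open branch (countermodel exists).

Not valid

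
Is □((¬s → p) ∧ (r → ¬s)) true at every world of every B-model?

Tableau for the negation ¬□((¬s → p) ∧ (r → ¬s)):
1. ¬□((¬s → p) ∧ (r → ¬s)), u
2. ¬((¬s → p) ∧ (r → ¬s)), v   [¬□-rule on 1: fresh world v, uRv]
3. ¬(r → ¬s), v   [¬∧-rule on 2 (branches; this branch)]
4. r, v   [¬→-rule on 3]
5. s, v   [¬→-rule on 3]
Accessibility: uRu, uRv, vRu, vRv
The negation has an open branch (countermodel exists).

Invalid (countermodel exists)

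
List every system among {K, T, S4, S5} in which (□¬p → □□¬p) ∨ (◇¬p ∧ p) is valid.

S4-tableau for the negation ¬((□¬p → □□¬p) ∨ (◇¬p ∧ p)):
1. ¬((□¬p → □□¬p) ∨ (◇¬p ∧ p)), w0
2. ¬(□¬p → □□¬p), w0   [¬∨-rule on 1]
3. ¬(◇¬p ∧ p), w0   [¬∨-rule on 1]
4. □¬p, w0   [¬→-rule on 2]
5. ¬□□¬p, w0   [¬→-rule on 2]
6. ¬p, w0   [□-rule on 4 via w0Rw0]
7. ¬□¬p, w1   [¬□-rule on 5: fresh world w1, w0Rw1]
8. ¬p, w1   [□-rule on 4 via w0Rw1]
9. p, w2   [¬□-rule on 7: fresh world w2, w1Rw2]
10. ¬p, w2   [□-rule on 4 via w0Rw2]
Accessibility: w0Rw0, w0Rw1, w0Rw2, w1Rw1, w1Rw2, w2Rw2
Branch closes: p and ¬p both at w2.
Every branch closes (one shown): valid in S4, hence also in S5 (every theorem of S4 is a theorem of S5).
T-tableau for the negation ¬((□¬p → □□¬p) ∨ (◇¬p ∧ p)):
1. ¬((□¬p → □□¬p) ∨ (◇¬p ∧ p)), w0
2. ¬(□¬p → □□¬p), w0   [¬∨-rule on 1]
3. ¬(◇¬p ∧ p), w0   [¬∨-rule on 1]
4. □¬p, w0   [¬→-rule on 2]
5. ¬□□¬p, w0   [¬→-rule on 2]
6. ¬p, w0   [□-rule on 4 via w0Rw0]
7. ¬□¬p, w1   [¬□-rule on 5: fresh world w1, w0Rw1]
8. ¬p, w1   [□-rule on 4 via w0Rw1]
9. p, w2   [¬□-rule on 7: fresh world w2, w1Rw2]
Accessibility: w0Rw0, w0Rw1, w1Rw1, w1Rw2, w2Rw2
Complete open branch: countermodel on a T-frame, so not valid in T, nor in K (the same frame is also a K-frame).

S4, S5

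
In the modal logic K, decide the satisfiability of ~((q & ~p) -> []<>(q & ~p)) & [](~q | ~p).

1. ~((q & ~p) -> []<>(q & ~p)) & [](~q | ~p), u
2. ~((q & ~p) -> []<>(q & ~p)), u   [&-rule on 1]
3. [](~q | ~p), u   [&-rule on 1]
4. q & ~p, u   [~->-rule on 2]
5. ~[]<>(q & ~p), u   [~->-rule on 2]
6. q, u   [&-rule on 4]
7. ~p, u   [&-rule on 4]
8. ~<>(q & ~p), v   [~[]-rule on 5: fresh world v, uRv]
9. ~q | ~p, v   [[]-rule on 3 via uRv]
10. ~p, v   [|-rule on 9 (branches; this branch)]
Accessibility: uRv

Satisfiable (open branch found)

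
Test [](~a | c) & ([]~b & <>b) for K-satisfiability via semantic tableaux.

Unsatisfiable

1. [](~a | c) & ([]~b & <>b), 0
2. [](~a | c), 0
3. []~b & <>b, 0
4. []~b, 0
5. <>b, 0
6. b, 1
7. ~a | c, 1
8. ~b, 1
Accessibility: 0R1
Branch closes: b and ~b both at 1.
All branches of the tableau close; one closing branch shown above.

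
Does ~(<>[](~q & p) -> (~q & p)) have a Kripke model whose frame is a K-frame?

1. ~(<>[](~q & p) -> (~q & p)), u
2. <>[](~q & p), u
3. ~(~q & p), u
4. ~p, u
5. [](~q & p), v
Accessibility: uRv

Yes, satisfiable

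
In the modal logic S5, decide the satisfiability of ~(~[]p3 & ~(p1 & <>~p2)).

Satisfiable

1. ~(~[]p3 & ~(p1 & <>~p2)), u
2. p1 & <>~p2, u
3. p1, u
4. <>~p2, u
5. ~p2, v
Accessibility: uRu, uRv, vRu, vRv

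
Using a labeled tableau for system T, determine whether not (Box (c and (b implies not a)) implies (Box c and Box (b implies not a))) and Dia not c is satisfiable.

1. not (Box (c and (b implies not a)) implies (Box c and Box (b implies not a))) and Dia not c, u
2. not (Box (c and (b implies not a)) implies (Box c and Box (b implies not a))), u
3. Dia not c, u
4. Box (c and (b implies not a)), u
5. not (Box c and Box (b implies not a)), u
6. c and (b implies not a), u
7. c, u
8. b implies not a, u
9. not Box (b implies not a), u
10. not a, u
11. not c, v
12. c and (b implies not a), v
13. c, v
14. b implies not a, v
Accessibility: uRu, uRv, vRv
Branch closes: c and not c both at v.
Every branch closes; the branch above is one of them.

Unsatisfiable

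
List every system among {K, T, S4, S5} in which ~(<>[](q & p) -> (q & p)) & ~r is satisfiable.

K, T, S4

S5-tableau for the formula:
1. ~(<>[](q & p) -> (q & p)) & ~r, 0
2. ~(<>[](q & p) -> (q & p)), 0
3. ~r, 0
4. <>[](q & p), 0
5. ~(q & p), 0
6. ~p, 0
7. [](q & p), 1
8. q & p, 0
9. q, 0
10. p, 0
Accessibility: 0R0, 0R1, 1R0, 1R1
Branch closes: p and ~p both at 0.
Every branch closes (one shown): unsatisfiable in S5.
S4-tableau for the formula:
1. ~(<>[](q & p) -> (q & p)) & ~r, 0
2. ~(<>[](q & p) -> (q & p)), 0
3. ~r, 0
4. <>[](q & p), 0
5. ~(q & p), 0
6. ~p, 0
7. [](q & p), 1
8. q & p, 1
9. q, 1
10. p, 1
Accessibility: 0R0, 0R1, 1R1
Complete open branch: satisfiable in S4, hence also in K, T (this S4-model is also a K-model and a T-model).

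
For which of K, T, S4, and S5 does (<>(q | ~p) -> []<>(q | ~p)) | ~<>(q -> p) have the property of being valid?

S5-tableau for the negation ~((<>(q | ~p) -> []<>(q | ~p)) | ~<>(q -> p)):
1. ~((<>(q | ~p) -> []<>(q | ~p)) | ~<>(q -> p)), u
2. ~(<>(q | ~p) -> []<>(q | ~p)), u   [~|-rule on 1]
3. <>(q -> p), u   [~|-rule on 1]
4. <>(q | ~p), u   [~->-rule on 2]
5. ~[]<>(q | ~p), u   [~->-rule on 2]
6. q -> p, v   [<>-rule on 3: fresh world v, uRv]
7. p, v   [->-rule on 6 (branches; this branch)]
8. q | ~p, w   [<>-rule on 4: fresh world w, uRw]
9. ~p, w   [|-rule on 8 (branches; this branch)]
10. ~<>(q | ~p), x   [~[]-rule on 5: fresh world x, uRx]
11. ~(q | ~p), u   [~<>-rule on 10 via xRu]
12. ~q, u   [~|-rule on 11]
13. p, u   [~|-rule on 11]
14. ~(q | ~p), v   [~<>-rule on 10 via xRv]
15. ~q, v   [~|-rule on 14]
16. ~(q | ~p), w   [~<>-rule on 10 via xRw]
17. ~q, w   [~|-rule on 16]
18. p, w   [~|-rule on 16]
Accessibility: uRu, uRv, uRw, uRx, vRu, vRv, vRw, vRx, wRu, wRv, wRw, wRx, xRu, xRv, xRw, xRx
Branch closes: p and ~p both at w.
Every branch closes (one shown): valid in S5.
S4-tableau for the negation ~((<>(q | ~p) -> []<>(q | ~p)) | ~<>(q -> p)):
1. ~((<>(q | ~p) -> []<>(q | ~p)) | ~<>(q -> p)), u
2. ~(<>(q | ~p) -> []<>(q | ~p)), u   [~|-rule on 1]
3. <>(q -> p), u   [~|-rule on 1]
4. <>(q | ~p), u   [~->-rule on 2]
5. ~[]<>(q | ~p), u   [~->-rule on 2]
6. q -> p, v   [<>-rule on 3: fresh world v, uRv]
7. p, v   [->-rule on 6 (branches; this branch)]
8. q | ~p, w   [<>-rule on 4: fresh world w, uRw]
9. ~p, w   [|-rule on 8 (branches; this branch)]
10. ~<>(q | ~p), x   [~[]-rule on 5: fresh world x, uRx]
11. ~(q | ~p), x   [~<>-rule on 10 via xRx]
12. ~q, x   [~|-rule on 11]
13. p, x   [~|-rule on 11]
Accessibility: uRu, uRv, uRw, uRx, vRv, wRw, xRx
Complete open branch: countermodel on an S4-frame, so not valid in S4, nor in K, T (the same frame is also a K-frame and a T-frame).

S5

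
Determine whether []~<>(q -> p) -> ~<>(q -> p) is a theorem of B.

Tableau for the negation ~([]~<>(q -> p) -> ~<>(q -> p)):
1. ~([]~<>(q -> p) -> ~<>(q -> p)), w0
2. []~<>(q -> p), w0
3. <>(q -> p), w0
4. ~<>(q -> p), w0
5. ~(q -> p), w0
6. q, w0
7. ~p, w0
8. q -> p, w1
9. ~<>(q -> p), w1
10. ~(q -> p), w1
11. q, w1
12. ~p, w1
13. p, w1
Accessibility: w0Rw0, w0Rw1, w1Rw0, w1Rw1
Branch closes: p and ~p both at w1.
All branches of the negation close; one closing branch shown above.

Valid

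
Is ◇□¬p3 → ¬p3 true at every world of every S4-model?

Tableau for the negation ¬(◇□¬p3 → ¬p3):
1. ¬(◇□¬p3 → ¬p3), w0
2. ◇□¬p3, w0   [¬→-rule on 1]
3. p3, w0   [¬→-rule on 1]
4. □¬p3, w1   [◇-rule on 2: fresh world w1, w0Rw1]
5. ¬p3, w1   [□-rule on 4 via w1Rw1]
Accessibility: w0Rw0, w0Rw1, w1Rw1
The negation has an open branch (countermodel exists).

No, not valid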